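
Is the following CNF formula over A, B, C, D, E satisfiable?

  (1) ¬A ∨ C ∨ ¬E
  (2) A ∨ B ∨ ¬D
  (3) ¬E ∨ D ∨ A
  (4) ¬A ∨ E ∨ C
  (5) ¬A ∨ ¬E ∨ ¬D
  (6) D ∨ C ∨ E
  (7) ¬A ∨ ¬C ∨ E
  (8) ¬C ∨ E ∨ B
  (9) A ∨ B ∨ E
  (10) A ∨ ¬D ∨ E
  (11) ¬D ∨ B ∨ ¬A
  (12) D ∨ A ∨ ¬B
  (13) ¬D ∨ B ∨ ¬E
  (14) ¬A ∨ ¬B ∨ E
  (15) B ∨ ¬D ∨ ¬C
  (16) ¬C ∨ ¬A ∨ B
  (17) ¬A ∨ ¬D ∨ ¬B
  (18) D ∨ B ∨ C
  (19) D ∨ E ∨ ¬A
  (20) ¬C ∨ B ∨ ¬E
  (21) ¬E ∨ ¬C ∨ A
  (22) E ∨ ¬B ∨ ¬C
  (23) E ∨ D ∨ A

Yes

Try A = True.
Try C = True.
Unit clause (E) forces E = True.
Unit clause (¬D) forces D = False.
Unit clause (B) forces B = True.
Every clause now holds.
A satisfying assignment: A: True; B: True; C: True; D: False; E: True.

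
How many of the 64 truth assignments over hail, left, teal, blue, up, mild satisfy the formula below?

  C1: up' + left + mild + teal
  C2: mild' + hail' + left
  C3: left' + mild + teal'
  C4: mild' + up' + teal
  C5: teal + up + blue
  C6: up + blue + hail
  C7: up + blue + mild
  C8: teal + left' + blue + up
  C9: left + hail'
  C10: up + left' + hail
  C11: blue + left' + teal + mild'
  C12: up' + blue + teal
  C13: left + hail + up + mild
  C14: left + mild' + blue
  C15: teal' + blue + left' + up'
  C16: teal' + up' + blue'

There are 2^6 = 64 truth assignments over (hail, left, teal, blue, up, mild).
Split on left. With left = 1, the clauses containing left are satisfied and left' drops from the rest; 6 of the 2^5 = 32 assignments to the other variables satisfy what remains.
With left = 0, by the same count on the reduced clause set, 3 assignments work.
(One model: hail=F, left=F, teal=F, blue=T, up=F, mild=T.)
Total: 6 + 3 = 9.

9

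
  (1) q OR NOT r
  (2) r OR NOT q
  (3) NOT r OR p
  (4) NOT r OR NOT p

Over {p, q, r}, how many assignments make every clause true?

2

There are 2^3 = 8 truth assignments over (p, q, r).
Check each against the 4 clauses (columns in the order p, q, r):
  F F F  ✓ satisfies all
  F F T  ✗ fails (q OR NOT r)
  F T F  ✗ fails (r OR NOT q)
  F T T  ✗ fails (NOT r OR p)
  T F F  ✓ satisfies all
  T F T  ✗ fails (q OR NOT r)
  T T F  ✗ fails (r OR NOT q)
  T T T  ✗ fails (NOT r OR NOT p)
2 of the 8 rows are models.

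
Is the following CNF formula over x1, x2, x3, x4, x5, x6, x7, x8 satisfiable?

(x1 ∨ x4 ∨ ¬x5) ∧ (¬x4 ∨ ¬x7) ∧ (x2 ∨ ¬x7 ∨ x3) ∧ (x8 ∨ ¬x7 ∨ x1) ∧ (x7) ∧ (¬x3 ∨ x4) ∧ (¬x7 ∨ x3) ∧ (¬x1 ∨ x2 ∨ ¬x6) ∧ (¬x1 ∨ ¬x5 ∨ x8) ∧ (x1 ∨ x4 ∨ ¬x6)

Unit clause (x7) forces x7 = True.
Unit clause (¬x4) forces x4 = False.
Unit clause (¬x3) forces x3 = False.
But (x3) is also a unit clause — contradiction.
No assignment satisfies every clause.

Unsatisfiable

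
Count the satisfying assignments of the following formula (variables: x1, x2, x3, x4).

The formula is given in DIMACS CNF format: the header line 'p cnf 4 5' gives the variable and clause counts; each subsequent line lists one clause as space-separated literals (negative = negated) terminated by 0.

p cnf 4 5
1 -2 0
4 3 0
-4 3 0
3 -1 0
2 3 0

There are 2^4 = 16 truth assignments over (x1, x2, x3, x4).
Check each against the 5 clauses (columns in the order x1, x2, x3, x4):
  F F F F  ✗ fails (x4 ∨ x3)
  F F F T  ✗ fails (¬x4 ∨ x3)
  F F T F  ✓ satisfies all
  F F T T  ✓ satisfies all
  F T F F  ✗ fails (x1 ∨ ¬x2)
  F T F T  ✗ fails (x1 ∨ ¬x2)
  F T T F  ✗ fails (x1 ∨ ¬x2)
  F T T T  ✗ fails (x1 ∨ ¬x2)
  T F F F  ✗ fails (x4 ∨ x3)
  T F F T  ✗ fails (¬x4 ∨ x3)
  T F T F  ✓ satisfies all
  T F T T  ✓ satisfies all
  T T F F  ✗ fails (x4 ∨ x3)
  T T F T  ✗ fails (¬x4 ∨ x3)
  T T T F  ✓ satisfies all
  T T T T  ✓ satisfies all
6 of the 16 rows are models.

6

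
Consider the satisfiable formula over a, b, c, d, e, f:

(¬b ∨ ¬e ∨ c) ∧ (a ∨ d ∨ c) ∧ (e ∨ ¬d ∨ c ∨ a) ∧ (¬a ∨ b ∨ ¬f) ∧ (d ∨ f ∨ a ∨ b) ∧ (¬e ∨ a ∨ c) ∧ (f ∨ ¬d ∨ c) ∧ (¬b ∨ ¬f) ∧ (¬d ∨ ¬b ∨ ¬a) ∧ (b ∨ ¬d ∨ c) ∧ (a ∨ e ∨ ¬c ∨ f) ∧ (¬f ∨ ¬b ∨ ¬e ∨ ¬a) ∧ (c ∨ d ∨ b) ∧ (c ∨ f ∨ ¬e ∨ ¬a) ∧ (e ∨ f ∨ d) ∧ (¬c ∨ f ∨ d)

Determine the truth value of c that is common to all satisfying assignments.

Suppose c = False.
Suppose b = False.
The clause (¬d) is unit, so d = False.
But (d) is also a unit clause — contradiction.
That branch fails; take b = True instead.
The clause (¬e) is unit, so e = False.
The clause (¬f) is unit, so f = False.
The clause (¬d) is unit, so d = False.
But (d) is also a unit clause — contradiction.
Both values of b lead to a conflict.
So every satisfying assignment has c = True.

True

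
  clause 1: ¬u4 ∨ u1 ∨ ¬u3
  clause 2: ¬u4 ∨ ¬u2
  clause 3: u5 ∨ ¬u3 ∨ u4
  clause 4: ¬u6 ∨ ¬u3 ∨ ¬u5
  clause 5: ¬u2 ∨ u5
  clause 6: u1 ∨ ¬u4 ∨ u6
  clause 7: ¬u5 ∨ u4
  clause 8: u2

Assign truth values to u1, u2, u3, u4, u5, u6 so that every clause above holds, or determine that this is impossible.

(u2) alone gives u2 = True.
(¬u4) alone gives u4 = False.
(u5) alone gives u5 = True.
Now (¬u5) is unsatisfied and unit — conflict.

UNSATISFIABLE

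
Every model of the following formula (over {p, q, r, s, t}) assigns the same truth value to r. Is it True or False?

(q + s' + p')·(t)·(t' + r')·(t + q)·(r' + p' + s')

Suppose r = 1.
The clause (t) is unit, so t = 1.
But (t') is also a unit clause — contradiction.
So every satisfying assignment has r = False.

False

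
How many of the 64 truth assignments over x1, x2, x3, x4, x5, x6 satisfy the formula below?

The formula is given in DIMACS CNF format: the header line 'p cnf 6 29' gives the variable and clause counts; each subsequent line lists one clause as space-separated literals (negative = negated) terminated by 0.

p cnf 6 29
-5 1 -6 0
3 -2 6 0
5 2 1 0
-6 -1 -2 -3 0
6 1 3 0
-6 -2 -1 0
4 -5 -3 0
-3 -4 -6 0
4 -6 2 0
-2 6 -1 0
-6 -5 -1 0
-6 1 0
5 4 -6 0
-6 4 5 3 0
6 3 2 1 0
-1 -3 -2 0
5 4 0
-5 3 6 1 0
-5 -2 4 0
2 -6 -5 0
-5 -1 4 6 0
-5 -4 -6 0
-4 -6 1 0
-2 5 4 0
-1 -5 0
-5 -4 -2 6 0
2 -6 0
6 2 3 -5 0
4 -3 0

There are 2^6 = 64 truth assignments over (x1, x2, x3, x4, x5, x6).
Split on x3. With x3 = True, the clauses containing x3 are satisfied and ¬x3 drops from the rest; 3 of the 2^5 = 32 assignments to the other variables satisfy what remains.
With x3 = False, by the same count on the reduced clause set, 1 assignment works.
Total: 3 + 1 = 4.

4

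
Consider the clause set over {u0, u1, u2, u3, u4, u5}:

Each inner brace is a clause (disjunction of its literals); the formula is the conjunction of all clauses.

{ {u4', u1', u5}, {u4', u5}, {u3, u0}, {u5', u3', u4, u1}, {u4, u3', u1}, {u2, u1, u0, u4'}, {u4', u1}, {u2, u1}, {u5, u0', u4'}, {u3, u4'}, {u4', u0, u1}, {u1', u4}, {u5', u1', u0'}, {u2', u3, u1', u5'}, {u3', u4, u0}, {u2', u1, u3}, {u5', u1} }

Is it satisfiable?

Satisfiable

Case u4 = 1:
(u5) alone gives u5 = 1.
(u1) alone gives u1 = 1.
(u3) alone gives u3 = 1.
(u0') alone gives u0 = 0.
No clause remains; u2 is free.
A satisfying assignment: u0: 0, u1: 1, u2: 0, u3: 1, u4: 1, u5: 1.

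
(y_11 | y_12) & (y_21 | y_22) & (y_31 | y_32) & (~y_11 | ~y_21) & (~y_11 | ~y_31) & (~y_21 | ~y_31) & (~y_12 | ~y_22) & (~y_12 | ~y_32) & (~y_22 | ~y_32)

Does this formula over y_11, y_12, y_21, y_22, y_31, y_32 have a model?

Branch on y_11: set y_11 = 1.
The clause (~y_21) is unit, so y_21 = 0.
The clause (y_22) is unit, so y_22 = 1.
The clause (~y_31) is unit, so y_31 = 0.
The clause (y_32) is unit, so y_32 = 1.
Now (~y_32) is unsatisfied and unit — conflict.
Undo y_11 and try y_11 = 0.
The clause (y_12) is unit, so y_12 = 1.
The clause (~y_22) is unit, so y_22 = 0.
The clause (y_21) is unit, so y_21 = 1.
The clause (~y_31) is unit, so y_31 = 0.
The clause (y_32) is unit, so y_32 = 1.
Now (~y_32) is unsatisfied and unit — conflict.
Neither y_11 = 1 nor y_11 = 0 works.
No assignment satisfies every clause.

No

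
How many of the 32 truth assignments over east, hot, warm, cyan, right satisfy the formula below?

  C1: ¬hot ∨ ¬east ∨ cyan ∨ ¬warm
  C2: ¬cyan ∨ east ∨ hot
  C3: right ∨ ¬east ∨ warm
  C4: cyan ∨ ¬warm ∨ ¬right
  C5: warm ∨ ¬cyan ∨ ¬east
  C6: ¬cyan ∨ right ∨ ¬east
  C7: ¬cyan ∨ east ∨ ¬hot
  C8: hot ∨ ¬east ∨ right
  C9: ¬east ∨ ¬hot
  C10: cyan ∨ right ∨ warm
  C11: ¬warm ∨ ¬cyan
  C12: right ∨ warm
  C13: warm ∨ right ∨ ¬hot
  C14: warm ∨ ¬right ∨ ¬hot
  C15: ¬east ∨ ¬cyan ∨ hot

There are 2^5 = 32 truth assignments over (east, hot, warm, cyan, right).
Split on cyan. With cyan = True, the clauses containing cyan are satisfied and ¬cyan drops from the rest; 0 of the 2^4 = 16 assignments to the other variables satisfy what remains.
With cyan = False, by the same count on the reduced clause set, 4 assignments work.
(One model: east=F, hot=F, warm=F, cyan=F, right=T.)
Total: 0 + 4 = 4.

4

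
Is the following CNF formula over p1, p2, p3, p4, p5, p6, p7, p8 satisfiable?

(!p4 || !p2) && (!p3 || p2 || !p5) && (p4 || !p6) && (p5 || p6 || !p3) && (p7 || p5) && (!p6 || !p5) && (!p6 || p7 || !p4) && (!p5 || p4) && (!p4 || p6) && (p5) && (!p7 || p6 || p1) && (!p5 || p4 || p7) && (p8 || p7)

The clause (p5) is unit, so p5 = true.
The clause (!p6) is unit, so p6 = false.
The clause (p4) is unit, so p4 = true.
Now (!p4) is unsatisfied and unit — conflict.
No assignment satisfies every clause.

No, unsatisfiable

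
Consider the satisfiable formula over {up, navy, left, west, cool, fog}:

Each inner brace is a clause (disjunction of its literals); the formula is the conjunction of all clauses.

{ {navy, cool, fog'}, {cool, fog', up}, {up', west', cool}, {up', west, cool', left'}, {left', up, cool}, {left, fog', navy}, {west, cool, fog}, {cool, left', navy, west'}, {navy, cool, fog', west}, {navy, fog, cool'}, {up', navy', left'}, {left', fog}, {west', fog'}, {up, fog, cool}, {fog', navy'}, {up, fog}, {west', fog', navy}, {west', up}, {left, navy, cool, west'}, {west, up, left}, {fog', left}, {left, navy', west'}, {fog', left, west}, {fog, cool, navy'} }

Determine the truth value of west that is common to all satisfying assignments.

Suppose west = 1.
Unit clause (fog') forces fog = 0.
Unit clause (left') forces left = 0.
Unit clause (up) forces up = 1.
Unit clause (cool) forces cool = 1.
Unit clause (navy) forces navy = 1.
Now (navy') is unsatisfied and unit — conflict.
So every satisfying assignment has west = False.

False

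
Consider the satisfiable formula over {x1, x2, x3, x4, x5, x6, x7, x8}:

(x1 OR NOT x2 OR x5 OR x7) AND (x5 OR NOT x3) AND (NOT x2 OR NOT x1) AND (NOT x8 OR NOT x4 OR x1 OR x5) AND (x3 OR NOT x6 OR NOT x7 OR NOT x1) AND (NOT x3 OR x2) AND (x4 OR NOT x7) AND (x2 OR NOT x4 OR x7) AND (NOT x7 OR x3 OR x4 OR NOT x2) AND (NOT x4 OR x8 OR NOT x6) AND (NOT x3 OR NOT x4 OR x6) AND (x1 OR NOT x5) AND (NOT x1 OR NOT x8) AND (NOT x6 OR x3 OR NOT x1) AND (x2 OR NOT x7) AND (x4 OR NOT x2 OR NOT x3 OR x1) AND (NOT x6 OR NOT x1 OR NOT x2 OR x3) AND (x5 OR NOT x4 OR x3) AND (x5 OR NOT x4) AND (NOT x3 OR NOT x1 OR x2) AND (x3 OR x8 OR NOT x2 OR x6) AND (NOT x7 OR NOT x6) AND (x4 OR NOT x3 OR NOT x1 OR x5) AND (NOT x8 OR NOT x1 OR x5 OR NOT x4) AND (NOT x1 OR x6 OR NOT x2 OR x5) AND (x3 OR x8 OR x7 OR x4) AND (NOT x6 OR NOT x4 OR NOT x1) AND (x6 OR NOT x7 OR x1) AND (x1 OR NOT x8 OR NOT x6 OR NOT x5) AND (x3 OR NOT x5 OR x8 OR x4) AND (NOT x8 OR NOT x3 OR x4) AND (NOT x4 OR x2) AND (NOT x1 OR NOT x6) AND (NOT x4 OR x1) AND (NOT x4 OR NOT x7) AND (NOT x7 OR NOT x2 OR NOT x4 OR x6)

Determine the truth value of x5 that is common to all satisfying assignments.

False

Suppose x5 = true.
The clause (x1) is unit, so x1 = true.
The clause (NOT x2) is unit, so x2 = false.
The clause (NOT x3) is unit, so x3 = false.
The clause (NOT x8) is unit, so x8 = false.
The clause (NOT x6) is unit, so x6 = false.
The clause (NOT x7) is unit, so x7 = false.
The clause (NOT x4) is unit, so x4 = false.
That conflicts with the unit clause (x4).
So every satisfying assignment has x5 = False.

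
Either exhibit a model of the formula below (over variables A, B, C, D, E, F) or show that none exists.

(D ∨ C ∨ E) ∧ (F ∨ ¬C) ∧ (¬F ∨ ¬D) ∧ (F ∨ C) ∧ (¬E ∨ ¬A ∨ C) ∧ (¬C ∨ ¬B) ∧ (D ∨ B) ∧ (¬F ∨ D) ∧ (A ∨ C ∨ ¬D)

UNSATISFIABLE

Try F = True.
Unit clause (¬D) forces D = False.
Now (D) is unsatisfied and unit — conflict.
That branch fails; take F = False instead.
Unit clause (¬C) forces C = False.
Now (C) is unsatisfied and unit — conflict.
Both values of F lead to a conflict.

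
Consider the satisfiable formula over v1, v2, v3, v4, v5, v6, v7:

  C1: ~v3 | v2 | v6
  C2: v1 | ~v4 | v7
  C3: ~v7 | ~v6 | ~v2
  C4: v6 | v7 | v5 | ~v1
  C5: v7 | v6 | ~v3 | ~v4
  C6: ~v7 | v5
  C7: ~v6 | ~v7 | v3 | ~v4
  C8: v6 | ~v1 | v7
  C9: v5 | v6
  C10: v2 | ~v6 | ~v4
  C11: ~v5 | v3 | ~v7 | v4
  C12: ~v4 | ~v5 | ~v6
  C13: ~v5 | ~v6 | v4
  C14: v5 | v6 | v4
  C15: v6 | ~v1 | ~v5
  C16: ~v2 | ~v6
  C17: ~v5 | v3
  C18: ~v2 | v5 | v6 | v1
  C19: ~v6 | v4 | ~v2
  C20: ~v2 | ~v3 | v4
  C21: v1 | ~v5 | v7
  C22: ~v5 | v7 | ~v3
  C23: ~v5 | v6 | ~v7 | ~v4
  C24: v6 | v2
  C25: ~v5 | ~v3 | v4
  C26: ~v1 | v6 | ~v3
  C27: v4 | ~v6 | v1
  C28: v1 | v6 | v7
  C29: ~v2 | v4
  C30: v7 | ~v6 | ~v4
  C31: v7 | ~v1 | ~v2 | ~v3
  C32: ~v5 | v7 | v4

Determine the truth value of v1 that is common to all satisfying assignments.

Suppose v1 = 0.
Try v4 = 0.
(~v6) alone gives v6 = 0.
(v5) alone gives v5 = 1.
(v3) alone gives v3 = 1.
That conflicts with the unit clause (~v3).
Undo v4 and try v4 = 1.
(v7) alone gives v7 = 1.
(v5) alone gives v5 = 1.
(~v6) alone gives v6 = 0.
That conflicts with the unit clause (v6).
Both values of v4 lead to a conflict.
So every satisfying assignment has v1 = True.

True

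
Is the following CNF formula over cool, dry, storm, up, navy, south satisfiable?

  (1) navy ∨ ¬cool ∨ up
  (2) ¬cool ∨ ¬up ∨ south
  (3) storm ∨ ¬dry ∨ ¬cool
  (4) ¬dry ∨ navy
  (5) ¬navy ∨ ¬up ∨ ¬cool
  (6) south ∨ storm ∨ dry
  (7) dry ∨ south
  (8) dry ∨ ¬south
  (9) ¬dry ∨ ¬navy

Unsatisfiable

Case dry = False:
(south) alone gives south = True.
Now (¬south) is unsatisfied and unit — conflict.
So dry must be the other value — set dry = True.
(navy) alone gives navy = True.
Now (¬navy) is unsatisfied and unit — conflict.
Both values of dry lead to a conflict.
No assignment satisfies every clause.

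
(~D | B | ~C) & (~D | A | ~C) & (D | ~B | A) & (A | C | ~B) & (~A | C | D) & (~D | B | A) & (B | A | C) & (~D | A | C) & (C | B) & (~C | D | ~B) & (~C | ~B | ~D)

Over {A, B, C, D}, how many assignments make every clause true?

3

There are 2^4 = 16 truth assignments over (A, B, C, D).
Check each against the 11 clauses (columns in the order A, B, C, D):
  F F F F  ✗ fails (B | A | C)
  F F F T  ✗ fails (~D | B | A)
  F F T F  ✓ satisfies all
  F F T T  ✗ fails (~D | B | ~C)
  F T F F  ✗ fails (D | ~B | A)
  F T F T  ✗ fails (A | C | ~B)
  F T T F  ✗ fails (D | ~B | A)
  F T T T  ✗ fails (~D | A | ~C)
  T F F F  ✗ fails (~A | C | D)
  T F F T  ✗ fails (C | B)
  T F T F  ✓ satisfies all
  T F T T  ✗ fails (~D | B | ~C)
  T T F F  ✗ fails (~A | C | D)
  T T F T  ✓ satisfies all
  T T T F  ✗ fails (~C | D | ~B)
  T T T T  ✗ fails (~C | ~B | ~D)
3 of the 16 rows are models.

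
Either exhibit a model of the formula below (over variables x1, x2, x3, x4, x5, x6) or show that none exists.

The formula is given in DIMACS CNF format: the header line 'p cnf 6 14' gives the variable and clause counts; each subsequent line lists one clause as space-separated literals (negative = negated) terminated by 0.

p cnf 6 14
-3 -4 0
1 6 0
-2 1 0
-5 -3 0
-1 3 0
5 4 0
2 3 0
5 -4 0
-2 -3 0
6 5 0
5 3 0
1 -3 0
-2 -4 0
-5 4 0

UNSATISFIABLE

Suppose x3 = False.
(¬x1) alone gives x1 = False.
(x6) alone gives x6 = True.
(¬x2) alone gives x2 = False.
Now (x2) is unsatisfied and unit — conflict.
That branch fails; take x3 = True instead.
(¬x4) alone gives x4 = False.
(¬x5) alone gives x5 = False.
Now (x5) is unsatisfied and unit — conflict.
Both values of x3 lead to a conflict.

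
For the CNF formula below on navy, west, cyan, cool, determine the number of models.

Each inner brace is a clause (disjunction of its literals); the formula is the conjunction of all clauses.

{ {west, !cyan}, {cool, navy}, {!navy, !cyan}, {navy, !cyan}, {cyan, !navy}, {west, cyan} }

There are 2^4 = 16 truth assignments over (navy, west, cyan, cool).
Check each against the 6 clauses (columns in the order navy, west, cyan, cool):
  F F F F  ✗ fails (cool || navy)
  F F F T  ✗ fails (west || cyan)
  F F T F  ✗ fails (west || !cyan)
  F F T T  ✗ fails (west || !cyan)
  F T F F  ✗ fails (cool || navy)
  F T F T  ✓ satisfies all
  F T T F  ✗ fails (cool || navy)
  F T T T  ✗ fails (navy || !cyan)
  T F F F  ✗ fails (cyan || !navy)
  T F F T  ✗ fails (cyan || !navy)
  T F T F  ✗ fails (west || !cyan)
  T F T T  ✗ fails (west || !cyan)
  T T F F  ✗ fails (cyan || !navy)
  T T F T  ✗ fails (cyan || !navy)
  T T T F  ✗ fails (!navy || !cyan)
  T T T T  ✗ fails (!navy || !cyan)
1 of the 16 rows is a model.

1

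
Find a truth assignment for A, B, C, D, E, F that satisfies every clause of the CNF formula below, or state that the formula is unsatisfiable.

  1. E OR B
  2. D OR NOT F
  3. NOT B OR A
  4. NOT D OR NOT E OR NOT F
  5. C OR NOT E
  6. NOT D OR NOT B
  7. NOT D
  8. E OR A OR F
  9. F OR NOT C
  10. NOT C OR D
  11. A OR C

From the singleton clause (NOT D), D = false.
From the singleton clause (NOT F), F = false.
From the singleton clause (NOT C), C = false.
From the singleton clause (NOT E), E = false.
From the singleton clause (B), B = true.
From the singleton clause (A), A = true.
This assignment satisfies each clause.

A ↦ true,  B ↦ true,  C ↦ false,  D ↦ false,  E ↦ false,  F ↦ false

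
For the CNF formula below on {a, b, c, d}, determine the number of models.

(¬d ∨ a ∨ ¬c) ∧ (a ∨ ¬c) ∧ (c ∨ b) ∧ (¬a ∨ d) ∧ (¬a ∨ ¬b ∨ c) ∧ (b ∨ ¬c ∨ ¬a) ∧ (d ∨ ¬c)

There are 2^4 = 16 truth assignments over (a, b, c, d).
Check each against the 7 clauses (columns in the order a, b, c, d):
  F F F F  ✗ fails (c ∨ b)
  F F F T  ✗ fails (c ∨ b)
  F F T F  ✗ fails (a ∨ ¬c)
  F F T T  ✗ fails (¬d ∨ a ∨ ¬c)
  F T F F  ✓ satisfies all
  F T F T  ✓ satisfies all
  F T T F  ✗ fails (a ∨ ¬c)
  F T T T  ✗ fails (¬d ∨ a ∨ ¬c)
  T F F F  ✗ fails (c ∨ b)
  T F F T  ✗ fails (c ∨ b)
  T F T F  ✗ fails (¬a ∨ d)
  T F T T  ✗ fails (b ∨ ¬c ∨ ¬a)
  T T F F  ✗ fails (¬a ∨ d)
  T T F T  ✗ fails (¬a ∨ ¬b ∨ c)
  T T T F  ✗ fails (¬a ∨ d)
  T T T T  ✓ satisfies all
3 of the 16 rows are models.

3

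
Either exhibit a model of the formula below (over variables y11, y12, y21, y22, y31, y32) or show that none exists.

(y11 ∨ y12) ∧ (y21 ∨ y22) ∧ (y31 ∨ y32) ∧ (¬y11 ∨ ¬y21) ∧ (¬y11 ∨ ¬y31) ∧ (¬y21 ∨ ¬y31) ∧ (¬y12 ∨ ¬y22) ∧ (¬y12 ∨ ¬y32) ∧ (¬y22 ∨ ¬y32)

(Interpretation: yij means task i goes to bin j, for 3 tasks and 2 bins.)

Try y11 = True.
The clause (¬y21) is unit, so y21 = False.
The clause (y22) is unit, so y22 = True.
The clause (¬y31) is unit, so y31 = False.
The clause (y32) is unit, so y32 = True.
That conflicts with the unit clause (¬y32).
Backtrack on y11: now try y11 = False.
The clause (y12) is unit, so y12 = True.
The clause (¬y22) is unit, so y22 = False.
The clause (y21) is unit, so y21 = True.
The clause (¬y31) is unit, so y31 = False.
The clause (y32) is unit, so y32 = True.
That conflicts with the unit clause (¬y32).
Either choice for y11 ends in contradiction.

UNSATISFIABLE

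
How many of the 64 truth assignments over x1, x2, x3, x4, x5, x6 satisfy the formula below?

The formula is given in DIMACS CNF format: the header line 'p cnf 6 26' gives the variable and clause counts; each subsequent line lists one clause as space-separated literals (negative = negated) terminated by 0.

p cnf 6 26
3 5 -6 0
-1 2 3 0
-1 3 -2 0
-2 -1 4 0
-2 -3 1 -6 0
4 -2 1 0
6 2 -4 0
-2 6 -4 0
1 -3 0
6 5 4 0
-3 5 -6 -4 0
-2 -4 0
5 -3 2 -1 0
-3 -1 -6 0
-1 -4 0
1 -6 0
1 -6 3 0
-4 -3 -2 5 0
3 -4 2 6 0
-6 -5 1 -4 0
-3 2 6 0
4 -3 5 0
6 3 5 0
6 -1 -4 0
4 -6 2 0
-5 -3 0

There are 2^6 = 64 truth assignments over (x1, x2, x3, x4, x5, x6).
Split on x6. With x6 = True, the clauses containing x6 are satisfied and ¬x6 drops from the rest; 0 of the 2^5 = 32 assignments to the other variables satisfy what remains.
With x6 = False, by the same count on the reduced clause set, 1 assignment works.
(One model: x1=F, x2=F, x3=F, x4=F, x5=T, x6=F.)
Total: 0 + 1 = 1.

1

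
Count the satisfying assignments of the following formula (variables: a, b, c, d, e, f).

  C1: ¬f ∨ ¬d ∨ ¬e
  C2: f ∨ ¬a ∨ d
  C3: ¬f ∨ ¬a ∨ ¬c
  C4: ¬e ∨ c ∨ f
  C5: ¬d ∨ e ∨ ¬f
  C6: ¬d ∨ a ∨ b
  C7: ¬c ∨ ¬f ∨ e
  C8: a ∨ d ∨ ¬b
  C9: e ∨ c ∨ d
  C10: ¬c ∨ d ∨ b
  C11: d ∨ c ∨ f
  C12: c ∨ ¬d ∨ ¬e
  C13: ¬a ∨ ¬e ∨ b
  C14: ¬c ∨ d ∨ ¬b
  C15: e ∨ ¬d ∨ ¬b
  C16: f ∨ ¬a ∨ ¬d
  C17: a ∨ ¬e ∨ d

There are 2^6 = 64 truth assignments over (a, b, c, d, e, f).
Split on e. With e = True, the clauses containing e are satisfied and ¬e drops from the rest; 2 of the 2^5 = 32 assignments to the other variables satisfy what remains.
With e = False, by the same count on the reduced clause set, 0 assignments work.
Total: 2 + 0 = 2.

2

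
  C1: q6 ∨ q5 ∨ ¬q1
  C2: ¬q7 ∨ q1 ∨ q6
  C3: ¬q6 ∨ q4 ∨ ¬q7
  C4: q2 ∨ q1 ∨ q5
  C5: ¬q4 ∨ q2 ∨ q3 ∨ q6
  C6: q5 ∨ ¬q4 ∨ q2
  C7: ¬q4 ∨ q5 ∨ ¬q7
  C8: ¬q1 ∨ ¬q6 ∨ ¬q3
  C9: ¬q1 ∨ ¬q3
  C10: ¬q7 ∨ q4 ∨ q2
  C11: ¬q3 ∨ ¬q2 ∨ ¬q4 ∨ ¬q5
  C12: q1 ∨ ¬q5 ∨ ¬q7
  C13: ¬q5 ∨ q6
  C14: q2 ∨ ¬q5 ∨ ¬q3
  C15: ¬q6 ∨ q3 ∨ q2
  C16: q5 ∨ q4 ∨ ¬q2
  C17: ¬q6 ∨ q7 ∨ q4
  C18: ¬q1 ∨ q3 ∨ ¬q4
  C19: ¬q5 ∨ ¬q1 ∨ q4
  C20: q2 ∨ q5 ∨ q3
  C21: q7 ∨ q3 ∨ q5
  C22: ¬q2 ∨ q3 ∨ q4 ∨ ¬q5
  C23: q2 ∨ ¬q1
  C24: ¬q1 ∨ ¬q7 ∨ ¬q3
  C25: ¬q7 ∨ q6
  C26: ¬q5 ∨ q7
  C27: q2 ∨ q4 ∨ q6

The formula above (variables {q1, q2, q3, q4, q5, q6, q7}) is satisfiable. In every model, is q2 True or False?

Suppose q2 = False.
(¬q1) alone gives q1 = False.
(q5) alone gives q5 = True.
(¬q7) alone gives q7 = False.
That conflicts with the unit clause (q7).
So every satisfying assignment has q2 = True.

True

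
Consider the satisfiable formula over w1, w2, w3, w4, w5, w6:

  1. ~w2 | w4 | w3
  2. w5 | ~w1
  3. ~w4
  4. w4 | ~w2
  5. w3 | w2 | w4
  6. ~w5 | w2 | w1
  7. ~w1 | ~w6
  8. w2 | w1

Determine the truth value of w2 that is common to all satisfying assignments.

Suppose w2 = 1.
From the singleton clause (~w4), w4 = 0.
But (w4) is also a unit clause — contradiction.
So every satisfying assignment has w2 = False.

False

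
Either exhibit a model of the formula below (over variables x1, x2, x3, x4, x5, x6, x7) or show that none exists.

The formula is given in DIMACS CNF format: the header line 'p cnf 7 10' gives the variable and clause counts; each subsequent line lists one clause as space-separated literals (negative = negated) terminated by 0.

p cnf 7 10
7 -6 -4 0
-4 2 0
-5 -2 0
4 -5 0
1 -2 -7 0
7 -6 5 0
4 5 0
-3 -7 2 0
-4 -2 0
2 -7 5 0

UNSATISFIABLE

Branch on x4: set x4 = False.
The clause (¬x5) is unit, so x5 = False.
But (x5) is also a unit clause — contradiction.
Backtrack on x4: now try x4 = True.
The clause (x2) is unit, so x2 = True.
But (¬x2) is also a unit clause — contradiction.
Either choice for x4 ends in contradiction.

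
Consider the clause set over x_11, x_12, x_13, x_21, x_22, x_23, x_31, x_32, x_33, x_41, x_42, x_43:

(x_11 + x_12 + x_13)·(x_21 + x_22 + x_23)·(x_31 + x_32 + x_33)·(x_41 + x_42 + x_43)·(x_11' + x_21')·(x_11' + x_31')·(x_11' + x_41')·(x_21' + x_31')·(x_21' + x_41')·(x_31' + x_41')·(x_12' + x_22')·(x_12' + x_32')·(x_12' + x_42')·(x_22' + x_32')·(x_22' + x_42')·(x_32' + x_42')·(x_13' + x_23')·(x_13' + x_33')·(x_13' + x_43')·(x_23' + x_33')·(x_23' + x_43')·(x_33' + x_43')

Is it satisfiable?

Case x_11 = 0:
Case x_12 = 1:
(x_22') alone gives x_22 = 0.
(x_32') alone gives x_32 = 0.
(x_42') alone gives x_42 = 0.
Case x_21 = 1:
(x_31') alone gives x_31 = 0.
(x_33) alone gives x_33 = 1.
(x_41') alone gives x_41 = 0.
(x_43) alone gives x_43 = 1.
Now (x_43') is unsatisfied and unit — conflict.
That branch fails; take x_21 = 0 instead.
(x_23) alone gives x_23 = 1.
(x_13') alone gives x_13 = 0.
(x_33') alone gives x_33 = 0.
(x_31) alone gives x_31 = 1.
(x_41') alone gives x_41 = 0.
(x_43) alone gives x_43 = 1.
Now (x_43') is unsatisfied and unit — conflict.
Both values of x_21 lead to a conflict.
That branch fails; take x_12 = 0 instead.
(x_13) alone gives x_13 = 1.
(x_23') alone gives x_23 = 0.
(x_33') alone gives x_33 = 0.
(x_43') alone gives x_43 = 0.
Case x_21 = 1:
(x_31') alone gives x_31 = 0.
(x_32) alone gives x_32 = 1.
(x_41') alone gives x_41 = 0.
(x_42) alone gives x_42 = 1.
Now (x_42') is unsatisfied and unit — conflict.
That branch fails; take x_21 = 0 instead.
(x_22) alone gives x_22 = 1.
(x_32') alone gives x_32 = 0.
(x_31) alone gives x_31 = 1.
(x_41') alone gives x_41 = 0.
(x_42) alone gives x_42 = 1.
Now (x_42') is unsatisfied and unit — conflict.
Both values of x_21 lead to a conflict.
Both values of x_12 lead to a conflict.
That branch fails; take x_11 = 1 instead.
(x_21') alone gives x_21 = 0.
(x_31') alone gives x_31 = 0.
(x_41') alone gives x_41 = 0.
Case x_22 = 1:
(x_12') alone gives x_12 = 0.
(x_32') alone gives x_32 = 0.
(x_33) alone gives x_33 = 1.
(x_42') alone gives x_42 = 0.
(x_43) alone gives x_43 = 1.
Now (x_43') is unsatisfied and unit — conflict.
That branch fails; take x_22 = 0 instead.
(x_23) alone gives x_23 = 1.
(x_13') alone gives x_13 = 0.
(x_33') alone gives x_33 = 0.
(x_32) alone gives x_32 = 1.
(x_12') alone gives x_12 = 0.
(x_42') alone gives x_42 = 0.
(x_43) alone gives x_43 = 1.
Now (x_43') is unsatisfied and unit — conflict.
Both values of x_22 lead to a conflict.
Both values of x_11 lead to a conflict.
No assignment satisfies every clause.

No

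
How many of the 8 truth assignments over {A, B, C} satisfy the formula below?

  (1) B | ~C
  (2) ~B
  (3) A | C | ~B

There are 2^3 = 8 truth assignments over (A, B, C).
Check each against the 3 clauses (columns in the order A, B, C):
  F F F  ✓ satisfies all
  F F T  ✗ fails (B | ~C)
  F T F  ✗ fails (~B)
  F T T  ✗ fails (~B)
  T F F  ✓ satisfies all
  T F T  ✗ fails (B | ~C)
  T T F  ✗ fails (~B)
  T T T  ✗ fails (~B)
2 of the 8 rows are models.

2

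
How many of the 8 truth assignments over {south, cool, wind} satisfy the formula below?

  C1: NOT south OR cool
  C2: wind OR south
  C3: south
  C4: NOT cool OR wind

1

There are 2^3 = 8 truth assignments over (south, cool, wind).
Check each against the 4 clauses (columns in the order south, cool, wind):
  F F F  ✗ fails (wind OR south)
  F F T  ✗ fails (south)
  F T F  ✗ fails (wind OR south)
  F T T  ✗ fails (south)
  T F F  ✗ fails (NOT south OR cool)
  T F T  ✗ fails (NOT south OR cool)
  T T F  ✗ fails (NOT cool OR wind)
  T T T  ✓ satisfies all
1 of the 8 rows is a model.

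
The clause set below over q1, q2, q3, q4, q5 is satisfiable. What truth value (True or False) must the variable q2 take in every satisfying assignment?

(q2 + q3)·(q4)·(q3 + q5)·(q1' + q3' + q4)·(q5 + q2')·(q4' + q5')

False

Suppose q2 = 1.
(q4) alone gives q4 = 1.
(q5) alone gives q5 = 1.
That conflicts with the unit clause (q5').
So every satisfying assignment has q2 = False.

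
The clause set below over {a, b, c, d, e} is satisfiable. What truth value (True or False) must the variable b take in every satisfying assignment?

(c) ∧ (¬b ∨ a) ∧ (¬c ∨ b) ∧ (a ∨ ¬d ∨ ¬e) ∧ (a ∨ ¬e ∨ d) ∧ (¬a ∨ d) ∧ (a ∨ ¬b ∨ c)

Suppose b = False.
Unit clause (c) forces c = True.
Now (¬c) is unsatisfied and unit — conflict.
So every satisfying assignment has b = True.

True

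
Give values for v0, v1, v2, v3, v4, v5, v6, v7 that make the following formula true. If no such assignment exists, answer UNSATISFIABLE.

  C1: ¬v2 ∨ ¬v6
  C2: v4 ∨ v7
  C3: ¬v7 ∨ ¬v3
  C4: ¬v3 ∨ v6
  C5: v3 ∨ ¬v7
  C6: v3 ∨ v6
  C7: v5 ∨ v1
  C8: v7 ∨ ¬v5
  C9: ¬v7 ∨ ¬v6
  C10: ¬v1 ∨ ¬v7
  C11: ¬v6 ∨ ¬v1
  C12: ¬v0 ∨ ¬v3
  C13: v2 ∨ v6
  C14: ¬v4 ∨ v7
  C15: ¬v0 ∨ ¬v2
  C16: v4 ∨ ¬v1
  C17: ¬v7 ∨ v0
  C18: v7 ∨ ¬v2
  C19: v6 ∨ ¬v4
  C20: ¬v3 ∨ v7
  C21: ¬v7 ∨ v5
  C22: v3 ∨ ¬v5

UNSATISFIABLE

Try v2 = False.
Unit clause (v6) forces v6 = True.
Unit clause (¬v7) forces v7 = False.
Unit clause (v4) forces v4 = True.
Now (¬v4) is unsatisfied and unit — conflict.
Backtrack on v2: now try v2 = True.
Unit clause (¬v6) forces v6 = False.
Unit clause (¬v3) forces v3 = False.
Now (v3) is unsatisfied and unit — conflict.
Both values of v2 lead to a conflict.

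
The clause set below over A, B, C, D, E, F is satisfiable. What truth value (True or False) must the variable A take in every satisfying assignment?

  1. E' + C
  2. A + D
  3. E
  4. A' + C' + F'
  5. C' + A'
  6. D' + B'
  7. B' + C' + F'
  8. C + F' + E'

Suppose A = 1.
Unit clause (E) forces E = 1.
Unit clause (C) forces C = 1.
But (C') is also a unit clause — contradiction.
So every satisfying assignment has A = False.

False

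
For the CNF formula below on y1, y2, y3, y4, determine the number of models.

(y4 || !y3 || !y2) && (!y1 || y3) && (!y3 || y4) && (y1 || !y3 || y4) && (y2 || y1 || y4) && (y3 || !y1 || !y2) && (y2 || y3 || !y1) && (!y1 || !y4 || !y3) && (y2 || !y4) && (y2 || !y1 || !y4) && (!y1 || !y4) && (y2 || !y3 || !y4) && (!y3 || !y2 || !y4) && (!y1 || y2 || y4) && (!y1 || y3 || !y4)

2

There are 2^4 = 16 truth assignments over (y1, y2, y3, y4).
Check each against the 15 clauses (columns in the order y1, y2, y3, y4):
  F F F F  ✗ fails (y2 || y1 || y4)
  F F F T  ✗ fails (y2 || !y4)
  F F T F  ✗ fails (!y3 || y4)
  F F T T  ✗ fails (y2 || !y4)
  F T F F  ✓ satisfies all
  F T F T  ✓ satisfies all
  F T T F  ✗ fails (y4 || !y3 || !y2)
  F T T T  ✗ fails (!y3 || !y2 || !y4)
  T F F F  ✗ fails (!y1 || y3)
  T F F T  ✗ fails (!y1 || y3)
  T F T F  ✗ fails (!y3 || y4)
  T F T T  ✗ fails (!y1 || !y4 || !y3)
  T T F F  ✗ fails (!y1 || y3)
  T T F T  ✗ fails (!y1 || y3)
  T T T F  ✗ fails (y4 || !y3 || !y2)
  T T T T  ✗ fails (!y1 || !y4 || !y3)
2 of the 16 rows are models.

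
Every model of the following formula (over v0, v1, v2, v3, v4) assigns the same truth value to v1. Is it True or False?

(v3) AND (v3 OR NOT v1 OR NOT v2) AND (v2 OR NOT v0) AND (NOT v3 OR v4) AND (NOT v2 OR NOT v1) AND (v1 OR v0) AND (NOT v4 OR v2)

Suppose v1 = true.
(v3) alone gives v3 = true.
(v4) alone gives v4 = true.
(NOT v2) alone gives v2 = false.
But (v2) is also a unit clause — contradiction.
So every satisfying assignment has v1 = False.

False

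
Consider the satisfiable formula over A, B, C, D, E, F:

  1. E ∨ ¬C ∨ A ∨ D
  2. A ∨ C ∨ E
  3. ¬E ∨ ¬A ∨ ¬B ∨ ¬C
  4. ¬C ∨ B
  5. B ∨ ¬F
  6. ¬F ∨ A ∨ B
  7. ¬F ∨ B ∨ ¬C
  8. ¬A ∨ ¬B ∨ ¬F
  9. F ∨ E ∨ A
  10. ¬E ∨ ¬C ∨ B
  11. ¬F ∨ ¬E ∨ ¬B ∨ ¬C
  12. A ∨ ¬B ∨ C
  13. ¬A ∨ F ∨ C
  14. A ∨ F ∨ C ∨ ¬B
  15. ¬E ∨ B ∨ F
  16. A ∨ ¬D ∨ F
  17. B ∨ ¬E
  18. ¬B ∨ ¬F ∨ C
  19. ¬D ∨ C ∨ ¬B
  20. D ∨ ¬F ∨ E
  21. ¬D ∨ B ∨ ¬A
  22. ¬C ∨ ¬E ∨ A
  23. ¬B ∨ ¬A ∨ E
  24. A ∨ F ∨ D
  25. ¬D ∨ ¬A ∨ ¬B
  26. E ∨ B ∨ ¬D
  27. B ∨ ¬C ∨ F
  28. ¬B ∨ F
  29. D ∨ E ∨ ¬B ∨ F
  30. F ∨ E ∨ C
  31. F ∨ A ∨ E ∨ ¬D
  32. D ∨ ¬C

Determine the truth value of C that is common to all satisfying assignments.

True

Suppose C = False.
Branch on A: set A = True.
(F) alone gives F = True.
(B) alone gives B = True.
Now (¬B) is unsatisfied and unit — conflict.
So A must be the other value — set A = False.
(E) alone gives E = True.
(¬B) alone gives B = False.
Now (B) is unsatisfied and unit — conflict.
Both values of A lead to a conflict.
So every satisfying assignment has C = True.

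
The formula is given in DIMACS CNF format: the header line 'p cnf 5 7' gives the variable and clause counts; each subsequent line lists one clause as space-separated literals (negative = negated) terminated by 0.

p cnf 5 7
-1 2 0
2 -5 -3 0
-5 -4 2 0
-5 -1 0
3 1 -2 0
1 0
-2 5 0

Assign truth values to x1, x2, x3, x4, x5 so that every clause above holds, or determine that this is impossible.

(x1) alone gives x1 = True.
(x2) alone gives x2 = True.
(¬x5) alone gives x5 = False.
Now (x5) is unsatisfied and unit — conflict.

UNSATISFIABLE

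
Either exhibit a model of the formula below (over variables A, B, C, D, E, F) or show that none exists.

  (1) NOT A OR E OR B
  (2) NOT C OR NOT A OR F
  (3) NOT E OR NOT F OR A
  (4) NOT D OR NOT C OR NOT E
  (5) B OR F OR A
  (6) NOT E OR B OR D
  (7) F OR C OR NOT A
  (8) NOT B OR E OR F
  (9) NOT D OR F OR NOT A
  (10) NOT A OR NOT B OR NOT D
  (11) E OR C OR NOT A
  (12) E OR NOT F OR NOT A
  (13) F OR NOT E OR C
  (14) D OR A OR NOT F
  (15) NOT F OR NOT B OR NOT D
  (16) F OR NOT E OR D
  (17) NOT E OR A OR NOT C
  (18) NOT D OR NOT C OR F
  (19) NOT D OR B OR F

A ↦ true,  B ↦ true,  C ↦ false,  D ↦ false,  E ↦ true,  F ↦ true

Branch on A: set A = true.
Branch on E: set E = true.
Branch on C: set C = false.
(F) alone gives F = true.
Branch on B: set B = true.
(NOT D) alone gives D = false.
All clauses are satisfied.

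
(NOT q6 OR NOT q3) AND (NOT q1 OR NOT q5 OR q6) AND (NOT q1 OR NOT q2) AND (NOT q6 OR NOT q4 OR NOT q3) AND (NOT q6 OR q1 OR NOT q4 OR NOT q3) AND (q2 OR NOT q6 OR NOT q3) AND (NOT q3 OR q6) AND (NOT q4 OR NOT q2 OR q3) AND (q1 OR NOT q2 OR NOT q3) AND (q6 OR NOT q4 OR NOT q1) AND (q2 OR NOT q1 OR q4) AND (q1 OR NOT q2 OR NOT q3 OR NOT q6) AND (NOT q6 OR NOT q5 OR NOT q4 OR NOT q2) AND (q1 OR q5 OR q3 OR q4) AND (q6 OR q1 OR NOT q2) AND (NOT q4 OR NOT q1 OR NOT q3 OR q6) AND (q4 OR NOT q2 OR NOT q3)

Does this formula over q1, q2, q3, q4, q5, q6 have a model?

Try q6 = true.
(NOT q3) alone gives q3 = false.
Try q1 = false.
Try q4 = false.
(q5) alone gives q5 = true.
No clause remains; q2 is free.
A satisfying assignment: q1 ↦ false, q2 ↦ false, q3 ↦ false, q4 ↦ false, q5 ↦ true, q6 ↦ true.

Satisfiable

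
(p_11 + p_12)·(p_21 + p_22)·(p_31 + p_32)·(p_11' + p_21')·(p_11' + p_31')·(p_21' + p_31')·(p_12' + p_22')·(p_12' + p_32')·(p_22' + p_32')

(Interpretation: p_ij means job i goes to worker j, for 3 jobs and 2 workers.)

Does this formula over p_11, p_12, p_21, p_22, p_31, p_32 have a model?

Unsatisfiable

Try p_11 = 1.
From the singleton clause (p_21'), p_21 = 0.
From the singleton clause (p_22), p_22 = 1.
From the singleton clause (p_31'), p_31 = 0.
From the singleton clause (p_32), p_32 = 1.
Now (p_32') is unsatisfied and unit — conflict.
So p_11 must be the other value — set p_11 = 0.
From the singleton clause (p_12), p_12 = 1.
From the singleton clause (p_22'), p_22 = 0.
From the singleton clause (p_21), p_21 = 1.
From the singleton clause (p_31'), p_31 = 0.
From the singleton clause (p_32), p_32 = 1.
Now (p_32') is unsatisfied and unit — conflict.
Neither p_11 = 1 nor p_11 = 0 works.
No assignment satisfies every clause.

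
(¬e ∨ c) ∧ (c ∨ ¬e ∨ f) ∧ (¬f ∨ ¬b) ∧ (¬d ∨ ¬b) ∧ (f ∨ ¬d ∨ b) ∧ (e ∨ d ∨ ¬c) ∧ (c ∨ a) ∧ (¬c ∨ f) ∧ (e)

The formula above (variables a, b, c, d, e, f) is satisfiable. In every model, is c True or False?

Suppose c = False.
From the singleton clause (¬e), e = False.
Now (e) is unsatisfied and unit — conflict.
So every satisfying assignment has c = True.

True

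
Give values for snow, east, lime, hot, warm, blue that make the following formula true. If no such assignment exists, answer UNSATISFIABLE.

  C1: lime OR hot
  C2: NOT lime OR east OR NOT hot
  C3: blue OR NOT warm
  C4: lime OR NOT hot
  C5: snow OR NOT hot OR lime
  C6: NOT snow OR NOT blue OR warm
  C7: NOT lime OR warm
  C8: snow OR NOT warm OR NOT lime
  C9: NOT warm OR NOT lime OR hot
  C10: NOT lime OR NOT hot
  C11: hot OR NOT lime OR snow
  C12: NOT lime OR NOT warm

UNSATISFIABLE

Case lime = true:
The clause (warm) is unit, so warm = true.
Now (NOT warm) is unsatisfied and unit — conflict.
Backtrack on lime: now try lime = false.
The clause (hot) is unit, so hot = true.
Now (NOT hot) is unsatisfied and unit — conflict.
Neither lime = true nor lime = false works.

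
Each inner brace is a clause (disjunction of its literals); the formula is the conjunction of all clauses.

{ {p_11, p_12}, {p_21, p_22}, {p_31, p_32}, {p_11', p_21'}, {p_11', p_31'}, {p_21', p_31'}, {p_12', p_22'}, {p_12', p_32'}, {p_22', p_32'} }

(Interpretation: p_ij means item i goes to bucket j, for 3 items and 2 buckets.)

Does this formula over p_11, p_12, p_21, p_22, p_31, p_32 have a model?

Unsatisfiable

Case p_11 = 1:
(p_21') alone gives p_21 = 0.
(p_22) alone gives p_22 = 1.
(p_31') alone gives p_31 = 0.
(p_32) alone gives p_32 = 1.
That conflicts with the unit clause (p_32').
So p_11 must be the other value — set p_11 = 0.
(p_12) alone gives p_12 = 1.
(p_22') alone gives p_22 = 0.
(p_21) alone gives p_21 = 1.
(p_31') alone gives p_31 = 0.
(p_32) alone gives p_32 = 1.
That conflicts with the unit clause (p_32').
Neither p_11 = 1 nor p_11 = 0 works.
No assignment satisfies every clause.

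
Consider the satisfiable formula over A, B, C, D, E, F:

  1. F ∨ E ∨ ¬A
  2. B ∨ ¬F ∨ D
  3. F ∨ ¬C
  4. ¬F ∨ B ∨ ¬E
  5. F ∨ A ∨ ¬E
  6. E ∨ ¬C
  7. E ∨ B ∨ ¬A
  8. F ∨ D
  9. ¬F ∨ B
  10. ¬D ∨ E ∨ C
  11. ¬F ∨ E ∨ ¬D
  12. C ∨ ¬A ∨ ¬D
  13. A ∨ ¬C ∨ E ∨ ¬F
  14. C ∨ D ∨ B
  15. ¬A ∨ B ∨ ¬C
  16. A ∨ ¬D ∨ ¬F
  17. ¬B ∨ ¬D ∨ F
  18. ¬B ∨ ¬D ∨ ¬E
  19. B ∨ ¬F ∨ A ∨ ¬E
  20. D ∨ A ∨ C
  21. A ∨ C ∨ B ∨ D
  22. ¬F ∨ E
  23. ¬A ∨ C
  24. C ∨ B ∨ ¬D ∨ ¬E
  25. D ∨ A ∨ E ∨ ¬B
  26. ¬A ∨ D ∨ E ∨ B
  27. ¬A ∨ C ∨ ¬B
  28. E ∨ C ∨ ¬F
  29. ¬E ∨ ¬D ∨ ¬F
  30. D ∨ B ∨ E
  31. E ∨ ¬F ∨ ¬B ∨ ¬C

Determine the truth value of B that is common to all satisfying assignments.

True

Suppose B = False.
Unit clause (¬F) forces F = False.
Unit clause (¬C) forces C = False.
Unit clause (D) forces D = True.
Unit clause (E) forces E = True.
That conflicts with the unit clause (¬E).
So every satisfying assignment has B = True.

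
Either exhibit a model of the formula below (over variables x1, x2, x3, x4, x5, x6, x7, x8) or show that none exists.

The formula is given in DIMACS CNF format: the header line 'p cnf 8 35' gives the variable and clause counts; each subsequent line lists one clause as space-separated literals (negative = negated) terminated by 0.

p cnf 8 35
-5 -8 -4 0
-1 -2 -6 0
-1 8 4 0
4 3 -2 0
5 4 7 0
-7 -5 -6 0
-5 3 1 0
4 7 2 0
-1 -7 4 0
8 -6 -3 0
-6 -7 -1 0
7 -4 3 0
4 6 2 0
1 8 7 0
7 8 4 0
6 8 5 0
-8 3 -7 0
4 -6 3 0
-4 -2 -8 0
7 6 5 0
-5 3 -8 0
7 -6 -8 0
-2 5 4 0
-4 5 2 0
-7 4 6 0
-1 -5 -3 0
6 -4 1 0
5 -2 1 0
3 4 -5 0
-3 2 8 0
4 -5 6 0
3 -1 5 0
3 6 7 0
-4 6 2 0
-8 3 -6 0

x1=False, x2=False, x3=True, x4=False, x5=False, x6=True, x7=True, x8=True

Suppose x5 = False.
Suppose x4 = False.
Unit clause (x7) forces x7 = True.
Unit clause (¬x1) forces x1 = False.
Unit clause (¬x2) forces x2 = False.
Unit clause (x6) forces x6 = True.
Unit clause (x3) forces x3 = True.
Unit clause (x8) forces x8 = True.
Every clause now holds.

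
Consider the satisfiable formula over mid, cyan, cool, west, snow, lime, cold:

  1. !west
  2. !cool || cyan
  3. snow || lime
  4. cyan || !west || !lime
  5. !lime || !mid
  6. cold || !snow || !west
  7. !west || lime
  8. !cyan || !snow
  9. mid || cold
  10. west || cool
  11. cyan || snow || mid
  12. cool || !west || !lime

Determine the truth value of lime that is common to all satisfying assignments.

Suppose lime = false.
The clause (!west) is unit, so west = false.
The clause (snow) is unit, so snow = true.
The clause (!cyan) is unit, so cyan = false.
The clause (!cool) is unit, so cool = false.
That conflicts with the unit clause (cool).
So every satisfying assignment has lime = True.

True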